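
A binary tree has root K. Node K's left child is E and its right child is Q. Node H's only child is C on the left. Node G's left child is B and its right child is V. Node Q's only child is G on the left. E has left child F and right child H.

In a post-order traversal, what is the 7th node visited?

G

Post-order visits the left subtree, then the right subtree, then the node.
At K: go left to E.
  At E: go left to F.
    F is a leaf — visit F.
  At E: go right to H.
    At H: go left to C.
      C is a leaf — visit C.
    At H: no right child.
    Visit H.
  Visit E.
At K: go right to Q.
  At Q: go left to G.
    At G: go left to B.
      B is a leaf — visit B.
    At G: go right to V.
      V is a leaf — visit V.
    Visit G.
  At Q: no right child.
  Visit Q.
Visit K.
Full post-order sequence: F, C, H, E, B, V, G, Q, K.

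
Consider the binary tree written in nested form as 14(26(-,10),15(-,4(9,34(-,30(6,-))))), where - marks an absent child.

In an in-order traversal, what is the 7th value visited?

In-order visits the left subtree, then the node, then the right subtree.
At 14: go left to 26.
  At 26: no left child.
  Visit 26.
  At 26: go right to 10.
    10 is a leaf — visit 10.
Visit 14.
At 14: go right to 15.
  At 15: no left child.
  Visit 15.
  At 15: go right to 4.
    At 4: go left to 9.
      9 is a leaf — visit 9.
    Visit 4.
    At 4: go right to 34.
      At 34: no left child.
      Visit 34.
      At 34: go right to 30.
        At 30: go left to 6.
          6 is a leaf — visit 6.
        Visit 30.
        At 30: no right child.
Full in-order sequence: 26, 10, 14, 15, 9, 4, 34, 6, 30.

34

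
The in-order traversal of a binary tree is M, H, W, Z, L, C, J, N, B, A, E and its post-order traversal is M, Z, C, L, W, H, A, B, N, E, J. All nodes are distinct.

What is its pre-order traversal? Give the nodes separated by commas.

The last element of post-order is the root; it splits in-order into left and right subtrees.
Root J: left subtree has 6 nodes {M, H, W, Z, L, C}, right has 4 {N, B, A, E}.
  Root H: left subtree has 1 node {M}, right has 4 {W, Z, L, C}.
    Root W: left subtree has 0 nodes { }, right has 3 {Z, L, C}.
      Root L: left subtree has 1 node {Z}, right has 1 {C}.
  Root E: left subtree has 3 nodes {N, B, A}, right has 0 { }.
    Root N: left subtree has 0 nodes { }, right has 2 {B, A}.
      Root B: left subtree has 0 nodes { }, right has 1 {A}.

J, H, M, W, L, Z, C, E, N, B, A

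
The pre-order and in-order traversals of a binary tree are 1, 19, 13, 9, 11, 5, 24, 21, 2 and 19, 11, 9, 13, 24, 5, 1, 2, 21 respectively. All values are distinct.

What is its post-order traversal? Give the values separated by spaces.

The first element of pre-order is the root; it splits in-order into left and right subtrees.
Root 1: left subtree has 6 nodes {19, 11, 9, 13, 24, 5}, right has 2 {2, 21}.
  Root 19: left subtree has 0 nodes { }, right has 5 {11, 9, 13, 24, 5}.
    Root 13: left subtree has 2 nodes {11, 9}, right has 2 {24, 5}.
      Root 9: left subtree has 1 node {11}, right has 0 { }.
      Root 5: left subtree has 1 node {24}, right has 0 { }.
  Root 21: left subtree has 1 node {2}, right has 0 { }.

11 9 24 5 13 19 2 21 1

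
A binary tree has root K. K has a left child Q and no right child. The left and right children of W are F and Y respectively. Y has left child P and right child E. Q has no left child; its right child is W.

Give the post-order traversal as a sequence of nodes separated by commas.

Post-order visits the left subtree, then the right subtree, then the node.
At K: go left to Q.
  At Q: no left child.
  At Q: go right to W.
    At W: go left to F.
      F is a leaf — visit F.
    At W: go right to Y.
      At Y: go left to P.
        P is a leaf — visit P.
      At Y: go right to E.
        E is a leaf — visit E.
      Visit Y.
    Visit W.
  Visit Q.
At K: no right child.
Visit K.

F, P, E, Y, W, Q, K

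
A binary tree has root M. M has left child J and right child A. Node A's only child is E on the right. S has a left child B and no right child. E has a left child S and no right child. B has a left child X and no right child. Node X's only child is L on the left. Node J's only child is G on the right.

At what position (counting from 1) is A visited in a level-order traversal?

Level-order visits nodes level by level from the root, left to right within each level.
Level 0: M
Level 1: J, A
Level 2: G, E
Level 3: S
Level 4: B
Level 5: X
Level 6: L
Full level-order sequence: M, J, A, G, E, S, B, X, L.

3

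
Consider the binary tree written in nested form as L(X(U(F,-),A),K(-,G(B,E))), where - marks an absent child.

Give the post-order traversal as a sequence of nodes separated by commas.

Post-order visits the left subtree, then the right subtree, then the node.
At L: go left to X.
  At X: go left to U.
    At U: go left to F.
      F is a leaf — visit F.
    At U: no right child.
    Visit U.
  At X: go right to A.
    A is a leaf — visit A.
  Visit X.
At L: go right to K.
  At K: no left child.
  At K: go right to G.
    At G: go left to B.
      B is a leaf — visit B.
    At G: go right to E.
      E is a leaf — visit E.
    Visit G.
  Visit K.
Visit L.

F, U, A, X, B, E, G, K, L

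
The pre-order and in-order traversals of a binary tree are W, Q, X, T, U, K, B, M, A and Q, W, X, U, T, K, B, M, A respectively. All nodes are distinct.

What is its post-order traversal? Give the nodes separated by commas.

Q, U, A, M, B, K, T, X, W

The first element of pre-order is the root; it splits in-order into left and right subtrees.
Root W: left subtree has 1 node {Q}, right has 7 {X, U, T, K, B, M, A}.
  Root X: left subtree has 0 nodes { }, right has 6 {U, T, K, B, M, A}.
    Root T: left subtree has 1 node {U}, right has 4 {K, B, M, A}.
      Root K: left subtree has 0 nodes { }, right has 3 {B, M, A}.
        Root B: left subtree has 0 nodes { }, right has 2 {M, A}.
          Root M: left subtree has 0 nodes { }, right has 1 {A}.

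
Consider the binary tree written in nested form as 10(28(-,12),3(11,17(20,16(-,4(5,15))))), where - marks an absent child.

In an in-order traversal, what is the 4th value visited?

11

In-order visits the left subtree, then the node, then the right subtree.
At 10: go left to 28.
  At 28: no left child.
  Visit 28.
  At 28: go right to 12.
    12 is a leaf — visit 12.
Visit 10.
At 10: go right to 3.
  At 3: go left to 11.
    11 is a leaf — visit 11.
  Visit 3.
  At 3: go right to 17.
    At 17: go left to 20.
      20 is a leaf — visit 20.
    Visit 17.
    At 17: go right to 16.
      At 16: no left child.
      Visit 16.
      At 16: go right to 4.
        At 4: go left to 5.
          5 is a leaf — visit 5.
        Visit 4.
        At 4: go right to 15.
          15 is a leaf — visit 15.
Full in-order sequence: 28, 12, 10, 11, 3, 20, 17, 16, 5, 4, 15.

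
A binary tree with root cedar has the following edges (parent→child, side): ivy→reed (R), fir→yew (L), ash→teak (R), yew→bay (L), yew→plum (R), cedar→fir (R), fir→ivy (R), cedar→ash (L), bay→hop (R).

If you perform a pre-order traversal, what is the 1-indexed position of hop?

7

Pre-order visits the node, then its left subtree, then its right subtree.
Visit cedar.
At cedar: go left to ash.
  Visit ash.
  At ash: no left child.
  At ash: go right to teak.
    teak is a leaf — visit teak.
At cedar: go right to fir.
  Visit fir.
  At fir: go left to yew.
    Visit yew.
    At yew: go left to bay.
      Visit bay.
      At bay: no left child.
      At bay: go right to hop.
        hop is a leaf — visit hop.
    At yew: go right to plum.
      plum is a leaf — visit plum.
  At fir: go right to ivy.
    Visit ivy.
    At ivy: no left child.
    At ivy: go right to reed.
      reed is a leaf — visit reed.
Full pre-order sequence: cedar, ash, teak, fir, yew, bay, hop, plum, ivy, reed.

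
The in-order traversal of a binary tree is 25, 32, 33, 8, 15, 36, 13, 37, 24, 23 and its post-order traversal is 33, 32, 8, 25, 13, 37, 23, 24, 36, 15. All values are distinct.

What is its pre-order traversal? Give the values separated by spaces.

15 25 8 32 33 36 24 37 13 23

The last element of post-order is the root; it splits in-order into left and right subtrees.
Root 15: left subtree has 4 nodes {25, 32, 33, 8}, right has 5 {36, 13, 37, 24, 23}.
  Root 25: left subtree has 0 nodes { }, right has 3 {32, 33, 8}.
    Root 8: left subtree has 2 nodes {32, 33}, right has 0 { }.
      Root 32: left subtree has 0 nodes { }, right has 1 {33}.
  Root 36: left subtree has 0 nodes { }, right has 4 {13, 37, 24, 23}.
    Root 24: left subtree has 2 nodes {13, 37}, right has 1 {23}.
      Root 37: left subtree has 1 node {13}, right has 0 { }.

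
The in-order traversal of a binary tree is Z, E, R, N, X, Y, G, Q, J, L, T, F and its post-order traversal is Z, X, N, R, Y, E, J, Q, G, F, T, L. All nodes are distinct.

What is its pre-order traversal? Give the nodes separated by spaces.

L G E Z Y R N X Q J T F

The last element of post-order is the root; it splits in-order into left and right subtrees.
Root L: left subtree has 9 nodes {Z, E, R, N, X, Y, G, Q, J}, right has 2 {T, F}.
  Root G: left subtree has 6 nodes {Z, E, R, N, X, Y}, right has 2 {Q, J}.
    Root E: left subtree has 1 node {Z}, right has 4 {R, N, X, Y}.
      Root Y: left subtree has 3 nodes {R, N, X}, right has 0 { }.
        Root R: left subtree has 0 nodes { }, right has 2 {N, X}.
          Root N: left subtree has 0 nodes { }, right has 1 {X}.
    Root Q: left subtree has 0 nodes { }, right has 1 {J}.
  Root T: left subtree has 0 nodes { }, right has 1 {F}.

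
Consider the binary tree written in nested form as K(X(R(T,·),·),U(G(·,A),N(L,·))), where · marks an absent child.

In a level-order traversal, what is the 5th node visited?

G

Level-order visits nodes level by level from the root, left to right within each level.
Level 0: K
Level 1: X, U
Level 2: R, G, N
Level 3: T, A, L
Full level-order sequence: K, X, U, R, G, N, T, A, L.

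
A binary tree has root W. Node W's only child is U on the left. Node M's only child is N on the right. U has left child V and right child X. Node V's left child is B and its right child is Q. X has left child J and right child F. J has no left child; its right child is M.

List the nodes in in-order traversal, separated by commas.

In-order visits the left subtree, then the node, then the right subtree.
At W: go left to U.
  At U: go left to V.
    At V: go left to B.
      B is a leaf — visit B.
    Visit V.
    At V: go right to Q.
      Q is a leaf — visit Q.
  Visit U.
  At U: go right to X.
    At X: go left to J.
      At J: no left child.
      Visit J.
      At J: go right to M.
        At M: no left child.
        Visit M.
        At M: go right to N.
          N is a leaf — visit N.
    Visit X.
    At X: go right to F.
      F is a leaf — visit F.
Visit W.
At W: no right child.

B, V, Q, U, J, M, N, X, F, W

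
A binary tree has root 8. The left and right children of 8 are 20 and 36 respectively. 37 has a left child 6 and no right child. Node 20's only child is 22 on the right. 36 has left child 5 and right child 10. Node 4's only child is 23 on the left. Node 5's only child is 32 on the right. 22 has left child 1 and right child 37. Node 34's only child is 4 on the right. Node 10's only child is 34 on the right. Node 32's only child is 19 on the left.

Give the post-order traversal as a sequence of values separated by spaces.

1 6 37 22 20 19 32 5 23 4 34 10 36 8

Post-order visits the left subtree, then the right subtree, then the node.
At 8: go left to 20.
  At 20: no left child.
  At 20: go right to 22.
    At 22: go left to 1.
      1 is a leaf — visit 1.
    At 22: go right to 37.
      At 37: go left to 6.
        6 is a leaf — visit 6.
      At 37: no right child.
      Visit 37.
    Visit 22.
  Visit 20.
At 8: go right to 36.
  At 36: go left to 5.
    At 5: no left child.
    At 5: go right to 32.
      At 32: go left to 19.
        19 is a leaf — visit 19.
      At 32: no right child.
      Visit 32.
    Visit 5.
  At 36: go right to 10.
    At 10: no left child.
    At 10: go right to 34.
      At 34: no left child.
      At 34: go right to 4.
        At 4: go left to 23.
          23 is a leaf — visit 23.
        At 4: no right child.
        Visit 4.
      Visit 34.
    Visit 10.
  Visit 36.
Visit 8.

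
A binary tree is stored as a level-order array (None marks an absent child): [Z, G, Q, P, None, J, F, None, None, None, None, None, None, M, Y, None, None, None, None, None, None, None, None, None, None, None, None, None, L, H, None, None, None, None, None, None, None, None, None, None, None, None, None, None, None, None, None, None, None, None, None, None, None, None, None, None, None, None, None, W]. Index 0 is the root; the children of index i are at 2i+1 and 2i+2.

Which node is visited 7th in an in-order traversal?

L

In-order visits the left subtree, then the node, then the right subtree.
At Z: go left to G.
  At G: go left to P.
    P is a leaf — visit P.
  Visit G.
  At G: no right child.
Visit Z.
At Z: go right to Q.
  At Q: go left to J.
    J is a leaf — visit J.
  Visit Q.
  At Q: go right to F.
    At F: go left to M.
      At M: no left child.
      Visit M.
      At M: go right to L.
        L is a leaf — visit L.
    Visit F.
    At F: go right to Y.
      At Y: go left to H.
        At H: go left to W.
          W is a leaf — visit W.
        Visit H.
        At H: no right child.
      Visit Y.
      At Y: no right child.
Full in-order sequence: P, G, Z, J, Q, M, L, F, W, H, Y.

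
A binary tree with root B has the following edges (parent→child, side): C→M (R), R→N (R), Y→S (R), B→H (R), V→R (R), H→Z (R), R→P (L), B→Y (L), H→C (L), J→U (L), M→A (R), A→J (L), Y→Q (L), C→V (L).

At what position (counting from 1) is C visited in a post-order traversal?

12

Post-order visits the left subtree, then the right subtree, then the node.
At B: go left to Y.
  At Y: go left to Q.
    Q is a leaf — visit Q.
  At Y: go right to S.
    S is a leaf — visit S.
  Visit Y.
At B: go right to H.
  At H: go left to C.
    At C: go left to V.
      At V: no left child.
      At V: go right to R.
        At R: go left to P.
          P is a leaf — visit P.
        At R: go right to N.
          N is a leaf — visit N.
        Visit R.
      Visit V.
    At C: go right to M.
      At M: no left child.
      At M: go right to A.
        At A: go left to J.
          At J: go left to U.
            U is a leaf — visit U.
          At J: no right child.
          Visit J.
        At A: no right child.
        Visit A.
      Visit M.
    Visit C.
  At H: go right to Z.
    Z is a leaf — visit Z.
  Visit H.
Visit B.
Full post-order sequence: Q, S, Y, P, N, R, V, U, J, A, M, C, Z, H, B.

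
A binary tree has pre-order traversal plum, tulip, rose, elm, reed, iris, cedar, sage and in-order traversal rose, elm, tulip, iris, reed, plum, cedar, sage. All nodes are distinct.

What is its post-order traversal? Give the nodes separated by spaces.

The first element of pre-order is the root; it splits in-order into left and right subtrees.
Root plum: left subtree has 5 nodes {rose, elm, tulip, iris, reed}, right has 2 {cedar, sage}.
  Root tulip: left subtree has 2 nodes {rose, elm}, right has 2 {iris, reed}.
    Root rose: left subtree has 0 nodes { }, right has 1 {elm}.
    Root reed: left subtree has 1 node {iris}, right has 0 { }.
  Root cedar: left subtree has 0 nodes { }, right has 1 {sage}.

elm rose iris reed tulip sage cedar plum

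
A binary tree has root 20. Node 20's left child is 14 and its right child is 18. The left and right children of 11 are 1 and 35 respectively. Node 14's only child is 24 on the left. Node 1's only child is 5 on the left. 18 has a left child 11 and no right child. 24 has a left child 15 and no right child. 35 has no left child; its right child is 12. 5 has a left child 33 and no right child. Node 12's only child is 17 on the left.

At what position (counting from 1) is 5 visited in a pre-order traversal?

Pre-order visits the node, then its left subtree, then its right subtree.
Visit 20.
At 20: go left to 14.
  Visit 14.
  At 14: go left to 24.
    Visit 24.
    At 24: go left to 15.
      15 is a leaf — visit 15.
    At 24: no right child.
  At 14: no right child.
At 20: go right to 18.
  Visit 18.
  At 18: go left to 11.
    Visit 11.
    At 11: go left to 1.
      Visit 1.
      At 1: go left to 5.
        Visit 5.
        At 5: go left to 33.
          33 is a leaf — visit 33.
        At 5: no right child.
      At 1: no right child.
    At 11: go right to 35.
      Visit 35.
      At 35: no left child.
      At 35: go right to 12.
        Visit 12.
        At 12: go left to 17.
          17 is a leaf — visit 17.
        At 12: no right child.
  At 18: no right child.
Full pre-order sequence: 20, 14, 24, 15, 18, 11, 1, 5, 33, 35, 12, 17.

8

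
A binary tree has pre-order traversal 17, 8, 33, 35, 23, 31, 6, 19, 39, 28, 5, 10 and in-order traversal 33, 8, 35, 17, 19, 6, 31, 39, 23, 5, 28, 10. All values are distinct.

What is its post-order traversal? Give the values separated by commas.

33, 35, 8, 19, 6, 39, 31, 5, 10, 28, 23, 17

The first element of pre-order is the root; it splits in-order into left and right subtrees.
Root 17: left subtree has 3 nodes {33, 8, 35}, right has 8 {19, 6, 31, 39, 23, 5, 28, 10}.
  Root 8: left subtree has 1 node {33}, right has 1 {35}.
  Root 23: left subtree has 4 nodes {19, 6, 31, 39}, right has 3 {5, 28, 10}.
    Root 31: left subtree has 2 nodes {19, 6}, right has 1 {39}.
      Root 6: left subtree has 1 node {19}, right has 0 { }.
    Root 28: left subtree has 1 node {5}, right has 1 {10}.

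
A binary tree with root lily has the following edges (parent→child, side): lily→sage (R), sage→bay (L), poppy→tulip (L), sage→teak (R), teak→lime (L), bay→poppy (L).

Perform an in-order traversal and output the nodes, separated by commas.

In-order visits the left subtree, then the node, then the right subtree.
At lily: no left child.
Visit lily.
At lily: go right to sage.
  At sage: go left to bay.
    At bay: go left to poppy.
      At poppy: go left to tulip.
        tulip is a leaf — visit tulip.
      Visit poppy.
      At poppy: no right child.
    Visit bay.
    At bay: no right child.
  Visit sage.
  At sage: go right to teak.
    At teak: go left to lime.
      lime is a leaf — visit lime.
    Visit teak.
    At teak: no right child.

lily, tulip, poppy, bay, sage, lime, teak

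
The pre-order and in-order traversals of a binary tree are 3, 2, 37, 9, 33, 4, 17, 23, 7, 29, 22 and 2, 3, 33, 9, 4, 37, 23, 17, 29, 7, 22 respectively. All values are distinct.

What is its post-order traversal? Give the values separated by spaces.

The first element of pre-order is the root; it splits in-order into left and right subtrees.
Root 3: left subtree has 1 node {2}, right has 9 {33, 9, 4, 37, 23, 17, 29, 7, 22}.
  Root 37: left subtree has 3 nodes {33, 9, 4}, right has 5 {23, 17, 29, 7, 22}.
    Root 9: left subtree has 1 node {33}, right has 1 {4}.
    Root 17: left subtree has 1 node {23}, right has 3 {29, 7, 22}.
      Root 7: left subtree has 1 node {29}, right has 1 {22}.

2 33 4 9 23 29 22 7 17 37 3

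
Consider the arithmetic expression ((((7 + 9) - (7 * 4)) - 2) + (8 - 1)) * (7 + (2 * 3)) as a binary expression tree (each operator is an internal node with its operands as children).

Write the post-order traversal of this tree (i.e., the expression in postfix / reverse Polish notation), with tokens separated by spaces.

Post-order on an expression tree gives postfix notation: for each operator, emit left operand, right operand, then the operator.

7 9 + 7 4 * - 2 - 8 1 - + 7 2 3 * + *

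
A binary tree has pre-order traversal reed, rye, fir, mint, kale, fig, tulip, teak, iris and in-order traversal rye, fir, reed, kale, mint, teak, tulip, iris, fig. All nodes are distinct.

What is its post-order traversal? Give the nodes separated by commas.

The first element of pre-order is the root; it splits in-order into left and right subtrees.
Root reed: left subtree has 2 nodes {rye, fir}, right has 6 {kale, mint, teak, tulip, iris, fig}.
  Root rye: left subtree has 0 nodes { }, right has 1 {fir}.
  Root mint: left subtree has 1 node {kale}, right has 4 {teak, tulip, iris, fig}.
    Root fig: left subtree has 3 nodes {teak, tulip, iris}, right has 0 { }.
      Root tulip: left subtree has 1 node {teak}, right has 1 {iris}.

fir, rye, kale, teak, iris, tulip, fig, mint, reed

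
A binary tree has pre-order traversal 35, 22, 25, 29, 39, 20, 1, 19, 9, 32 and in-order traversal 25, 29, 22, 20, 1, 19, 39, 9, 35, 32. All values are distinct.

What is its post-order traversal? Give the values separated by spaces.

29 25 19 1 20 9 39 22 32 35

The first element of pre-order is the root; it splits in-order into left and right subtrees.
Root 35: left subtree has 8 nodes {25, 29, 22, 20, 1, 19, 39, 9}, right has 1 {32}.
  Root 22: left subtree has 2 nodes {25, 29}, right has 5 {20, 1, 19, 39, 9}.
    Root 25: left subtree has 0 nodes { }, right has 1 {29}.
    Root 39: left subtree has 3 nodes {20, 1, 19}, right has 1 {9}.
      Root 20: left subtree has 0 nodes { }, right has 2 {1, 19}.
        Root 1: left subtree has 0 nodes { }, right has 1 {19}.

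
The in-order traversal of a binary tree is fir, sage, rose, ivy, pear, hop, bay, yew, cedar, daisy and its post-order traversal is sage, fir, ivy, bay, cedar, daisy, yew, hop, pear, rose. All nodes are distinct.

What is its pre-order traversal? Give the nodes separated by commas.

The last element of post-order is the root; it splits in-order into left and right subtrees.
Root rose: left subtree has 2 nodes {fir, sage}, right has 7 {ivy, pear, hop, bay, yew, cedar, daisy}.
  Root fir: left subtree has 0 nodes { }, right has 1 {sage}.
  Root pear: left subtree has 1 node {ivy}, right has 5 {hop, bay, yew, cedar, daisy}.
    Root hop: left subtree has 0 nodes { }, right has 4 {bay, yew, cedar, daisy}.
      Root yew: left subtree has 1 node {bay}, right has 2 {cedar, daisy}.
        Root daisy: left subtree has 1 node {cedar}, right has 0 { }.

rose, fir, sage, pear, ivy, hop, yew, bay, daisy, cedar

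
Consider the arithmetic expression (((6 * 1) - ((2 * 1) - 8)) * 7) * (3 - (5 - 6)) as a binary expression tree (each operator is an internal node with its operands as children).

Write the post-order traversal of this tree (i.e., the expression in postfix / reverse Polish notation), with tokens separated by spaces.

Post-order on an expression tree gives postfix notation: for each operator, emit left operand, right operand, then the operator.

6 1 * 2 1 * 8 - - 7 * 3 5 6 - - *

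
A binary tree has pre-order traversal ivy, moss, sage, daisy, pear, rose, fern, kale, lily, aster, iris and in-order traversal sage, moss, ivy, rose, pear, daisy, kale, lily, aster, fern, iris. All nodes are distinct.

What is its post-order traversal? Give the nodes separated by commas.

sage, moss, rose, pear, aster, lily, kale, iris, fern, daisy, ivy

The first element of pre-order is the root; it splits in-order into left and right subtrees.
Root ivy: left subtree has 2 nodes {sage, moss}, right has 8 {rose, pear, daisy, kale, lily, aster, fern, iris}.
  Root moss: left subtree has 1 node {sage}, right has 0 { }.
  Root daisy: left subtree has 2 nodes {rose, pear}, right has 5 {kale, lily, aster, fern, iris}.
    Root pear: left subtree has 1 node {rose}, right has 0 { }.
    Root fern: left subtree has 3 nodes {kale, lily, aster}, right has 1 {iris}.
      Root kale: left subtree has 0 nodes { }, right has 2 {lily, aster}.
        Root lily: left subtree has 0 nodes { }, right has 1 {aster}.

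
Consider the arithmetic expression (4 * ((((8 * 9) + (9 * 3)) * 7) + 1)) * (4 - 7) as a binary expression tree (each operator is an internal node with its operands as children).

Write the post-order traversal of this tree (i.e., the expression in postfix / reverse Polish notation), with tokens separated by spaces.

4 8 9 * 9 3 * + 7 * 1 + * 4 7 - *

Post-order on an expression tree gives postfix notation: for each operator, emit left operand, right operand, then the operator.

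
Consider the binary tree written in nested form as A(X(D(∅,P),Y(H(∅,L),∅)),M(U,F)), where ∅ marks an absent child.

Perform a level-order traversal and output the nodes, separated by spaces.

Level-order visits nodes level by level from the root, left to right within each level.
Level 0: A
Level 1: X, M
Level 2: D, Y, U, F
Level 3: P, H
Level 4: L

A X M D Y U F P H L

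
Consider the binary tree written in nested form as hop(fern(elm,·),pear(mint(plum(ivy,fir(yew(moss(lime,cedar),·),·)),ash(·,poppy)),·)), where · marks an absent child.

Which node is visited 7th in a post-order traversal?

Post-order visits the left subtree, then the right subtree, then the node.
At hop: go left to fern.
  At fern: go left to elm.
    elm is a leaf — visit elm.
  At fern: no right child.
  Visit fern.
At hop: go right to pear.
  At pear: go left to mint.
    At mint: go left to plum.
      At plum: go left to ivy.
        ivy is a leaf — visit ivy.
      At plum: go right to fir.
        At fir: go left to yew.
          At yew: go left to moss.
            At moss: go left to lime.
              lime is a leaf — visit lime.
            At moss: go right to cedar.
              cedar is a leaf — visit cedar.
            Visit moss.
          At yew: no right child.
          Visit yew.
        At fir: no right child.
        Visit fir.
      Visit plum.
    At mint: go right to ash.
      At ash: no left child.
      At ash: go right to poppy.
        poppy is a leaf — visit poppy.
      Visit ash.
    Visit mint.
  At pear: no right child.
  Visit pear.
Visit hop.
Full post-order sequence: elm, fern, ivy, lime, cedar, moss, yew, fir, plum, poppy, ash, mint, pear, hop.

yew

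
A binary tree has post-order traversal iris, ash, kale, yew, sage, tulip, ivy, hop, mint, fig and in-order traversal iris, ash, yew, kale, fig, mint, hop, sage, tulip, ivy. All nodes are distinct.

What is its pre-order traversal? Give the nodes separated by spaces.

fig yew ash iris kale mint hop ivy tulip sage

The last element of post-order is the root; it splits in-order into left and right subtrees.
Root fig: left subtree has 4 nodes {iris, ash, yew, kale}, right has 5 {mint, hop, sage, tulip, ivy}.
  Root yew: left subtree has 2 nodes {iris, ash}, right has 1 {kale}.
    Root ash: left subtree has 1 node {iris}, right has 0 { }.
  Root mint: left subtree has 0 nodes { }, right has 4 {hop, sage, tulip, ivy}.
    Root hop: left subtree has 0 nodes { }, right has 3 {sage, tulip, ivy}.
      Root ivy: left subtree has 2 nodes {sage, tulip}, right has 0 { }.
        Root tulip: left subtree has 1 node {sage}, right has 0 { }.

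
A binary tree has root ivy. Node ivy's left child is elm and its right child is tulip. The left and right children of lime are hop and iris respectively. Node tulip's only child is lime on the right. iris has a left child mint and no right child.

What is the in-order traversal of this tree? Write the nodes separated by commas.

elm, ivy, tulip, hop, lime, mint, iris

In-order visits the left subtree, then the node, then the right subtree.
At ivy: go left to elm.
  elm is a leaf — visit elm.
Visit ivy.
At ivy: go right to tulip.
  At tulip: no left child.
  Visit tulip.
  At tulip: go right to lime.
    At lime: go left to hop.
      hop is a leaf — visit hop.
    Visit lime.
    At lime: go right to iris.
      At iris: go left to mint.
        mint is a leaf — visit mint.
      Visit iris.
      At iris: no right child.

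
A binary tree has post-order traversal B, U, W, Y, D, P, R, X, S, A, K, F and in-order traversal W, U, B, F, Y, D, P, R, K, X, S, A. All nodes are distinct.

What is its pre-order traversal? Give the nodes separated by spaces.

The last element of post-order is the root; it splits in-order into left and right subtrees.
Root F: left subtree has 3 nodes {W, U, B}, right has 8 {Y, D, P, R, K, X, S, A}.
  Root W: left subtree has 0 nodes { }, right has 2 {U, B}.
    Root U: left subtree has 0 nodes { }, right has 1 {B}.
  Root K: left subtree has 4 nodes {Y, D, P, R}, right has 3 {X, S, A}.
    Root R: left subtree has 3 nodes {Y, D, P}, right has 0 { }.
      Root P: left subtree has 2 nodes {Y, D}, right has 0 { }.
        Root D: left subtree has 1 node {Y}, right has 0 { }.
    Root A: left subtree has 2 nodes {X, S}, right has 0 { }.
      Root S: left subtree has 1 node {X}, right has 0 { }.

F W U B K R P D Y A S X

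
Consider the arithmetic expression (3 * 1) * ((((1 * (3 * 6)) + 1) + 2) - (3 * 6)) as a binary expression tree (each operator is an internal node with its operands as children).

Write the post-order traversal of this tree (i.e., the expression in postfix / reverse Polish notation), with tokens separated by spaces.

Post-order on an expression tree gives postfix notation: for each operator, emit left operand, right operand, then the operator.

3 1 * 1 3 6 * * 1 + 2 + 3 6 * - *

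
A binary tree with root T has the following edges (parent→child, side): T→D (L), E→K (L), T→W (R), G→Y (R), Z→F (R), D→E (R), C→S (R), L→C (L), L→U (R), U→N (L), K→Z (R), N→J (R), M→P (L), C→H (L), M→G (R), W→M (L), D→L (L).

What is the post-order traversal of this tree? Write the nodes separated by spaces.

H S C J N U L F Z K E D P Y G M W T

Post-order visits the left subtree, then the right subtree, then the node.
At T: go left to D.
  At D: go left to L.
    At L: go left to C.
      At C: go left to H.
        H is a leaf — visit H.
      At C: go right to S.
        S is a leaf — visit S.
      Visit C.
    At L: go right to U.
      At U: go left to N.
        At N: no left child.
        At N: go right to J.
          J is a leaf — visit J.
        Visit N.
      At U: no right child.
      Visit U.
    Visit L.
  At D: go right to E.
    At E: go left to K.
      At K: no left child.
      At K: go right to Z.
        At Z: no left child.
        At Z: go right to F.
          F is a leaf — visit F.
        Visit Z.
      Visit K.
    At E: no right child.
    Visit E.
  Visit D.
At T: go right to W.
  At W: go left to M.
    At M: go left to P.
      P is a leaf — visit P.
    At M: go right to G.
      At G: no left child.
      At G: go right to Y.
        Y is a leaf — visit Y.
      Visit G.
    Visit M.
  At W: no right child.
  Visit W.
Visit T.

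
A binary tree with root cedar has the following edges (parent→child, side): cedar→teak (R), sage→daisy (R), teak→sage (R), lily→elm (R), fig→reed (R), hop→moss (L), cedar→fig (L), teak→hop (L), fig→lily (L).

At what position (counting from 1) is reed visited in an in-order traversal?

4

In-order visits the left subtree, then the node, then the right subtree.
At cedar: go left to fig.
  At fig: go left to lily.
    At lily: no left child.
    Visit lily.
    At lily: go right to elm.
      elm is a leaf — visit elm.
  Visit fig.
  At fig: go right to reed.
    reed is a leaf — visit reed.
Visit cedar.
At cedar: go right to teak.
  At teak: go left to hop.
    At hop: go left to moss.
      moss is a leaf — visit moss.
    Visit hop.
    At hop: no right child.
  Visit teak.
  At teak: go right to sage.
    At sage: no left child.
    Visit sage.
    At sage: go right to daisy.
      daisy is a leaf — visit daisy.
Full in-order sequence: lily, elm, fig, reed, cedar, moss, hop, teak, sage, daisy.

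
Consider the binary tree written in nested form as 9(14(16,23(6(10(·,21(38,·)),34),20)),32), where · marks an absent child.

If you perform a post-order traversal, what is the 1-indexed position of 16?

Post-order visits the left subtree, then the right subtree, then the node.
At 9: go left to 14.
  At 14: go left to 16.
    16 is a leaf — visit 16.
  At 14: go right to 23.
    At 23: go left to 6.
      At 6: go left to 10.
        At 10: no left child.
        At 10: go right to 21.
          At 21: go left to 38.
            38 is a leaf — visit 38.
          At 21: no right child.
          Visit 21.
        Visit 10.
      At 6: go right to 34.
        34 is a leaf — visit 34.
      Visit 6.
    At 23: go right to 20.
      20 is a leaf — visit 20.
    Visit 23.
  Visit 14.
At 9: go right to 32.
  32 is a leaf — visit 32.
Visit 9.
Full post-order sequence: 16, 38, 21, 10, 34, 6, 20, 23, 14, 32, 9.

1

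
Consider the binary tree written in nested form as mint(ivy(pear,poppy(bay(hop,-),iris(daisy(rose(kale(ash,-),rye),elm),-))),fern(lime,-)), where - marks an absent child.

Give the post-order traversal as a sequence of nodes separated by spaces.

Post-order visits the left subtree, then the right subtree, then the node.
At mint: go left to ivy.
  At ivy: go left to pear.
    pear is a leaf — visit pear.
  At ivy: go right to poppy.
    At poppy: go left to bay.
      At bay: go left to hop.
        hop is a leaf — visit hop.
      At bay: no right child.
      Visit bay.
    At poppy: go right to iris.
      At iris: go left to daisy.
        At daisy: go left to rose.
          At rose: go left to kale.
            At kale: go left to ash.
              ash is a leaf — visit ash.
            At kale: no right child.
            Visit kale.
          At rose: go right to rye.
            rye is a leaf — visit rye.
          Visit rose.
        At daisy: go right to elm.
          elm is a leaf — visit elm.
        Visit daisy.
      At iris: no right child.
      Visit iris.
    Visit poppy.
  Visit ivy.
At mint: go right to fern.
  At fern: go left to lime.
    lime is a leaf — visit lime.
  At fern: no right child.
  Visit fern.
Visit mint.

pear hop bay ash kale rye rose elm daisy iris poppy ivy lime fern mint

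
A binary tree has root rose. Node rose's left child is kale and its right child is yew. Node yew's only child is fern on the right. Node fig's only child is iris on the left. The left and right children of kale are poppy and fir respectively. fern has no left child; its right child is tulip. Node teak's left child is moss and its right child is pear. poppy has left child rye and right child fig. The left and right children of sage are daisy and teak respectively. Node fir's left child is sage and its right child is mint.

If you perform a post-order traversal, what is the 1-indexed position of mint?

10

Post-order visits the left subtree, then the right subtree, then the node.
At rose: go left to kale.
  At kale: go left to poppy.
    At poppy: go left to rye.
      rye is a leaf — visit rye.
    At poppy: go right to fig.
      At fig: go left to iris.
        iris is a leaf — visit iris.
      At fig: no right child.
      Visit fig.
    Visit poppy.
  At kale: go right to fir.
    At fir: go left to sage.
      At sage: go left to daisy.
        daisy is a leaf — visit daisy.
      At sage: go right to teak.
        At teak: go left to moss.
          moss is a leaf — visit moss.
        At teak: go right to pear.
          pear is a leaf — visit pear.
        Visit teak.
      Visit sage.
    At fir: go right to mint.
      mint is a leaf — visit mint.
    Visit fir.
  Visit kale.
At rose: go right to yew.
  At yew: no left child.
  At yew: go right to fern.
    At fern: no left child.
    At fern: go right to tulip.
      tulip is a leaf — visit tulip.
    Visit fern.
  Visit yew.
Visit rose.
Full post-order sequence: rye, iris, fig, poppy, daisy, moss, pear, teak, sage, mint, fir, kale, tulip, fern, yew, rose.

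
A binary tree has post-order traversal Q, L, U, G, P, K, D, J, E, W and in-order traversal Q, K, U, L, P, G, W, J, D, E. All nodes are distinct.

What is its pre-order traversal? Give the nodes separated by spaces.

The last element of post-order is the root; it splits in-order into left and right subtrees.
Root W: left subtree has 6 nodes {Q, K, U, L, P, G}, right has 3 {J, D, E}.
  Root K: left subtree has 1 node {Q}, right has 4 {U, L, P, G}.
    Root P: left subtree has 2 nodes {U, L}, right has 1 {G}.
      Root U: left subtree has 0 nodes { }, right has 1 {L}.
  Root E: left subtree has 2 nodes {J, D}, right has 0 { }.
    Root J: left subtree has 0 nodes { }, right has 1 {D}.

W K Q P U L G E J D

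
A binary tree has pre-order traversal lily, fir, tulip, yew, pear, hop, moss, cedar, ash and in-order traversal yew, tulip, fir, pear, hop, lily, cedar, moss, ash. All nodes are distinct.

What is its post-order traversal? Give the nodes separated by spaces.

yew tulip hop pear fir cedar ash moss lily

The first element of pre-order is the root; it splits in-order into left and right subtrees.
Root lily: left subtree has 5 nodes {yew, tulip, fir, pear, hop}, right has 3 {cedar, moss, ash}.
  Root fir: left subtree has 2 nodes {yew, tulip}, right has 2 {pear, hop}.
    Root tulip: left subtree has 1 node {yew}, right has 0 { }.
    Root pear: left subtree has 0 nodes { }, right has 1 {hop}.
  Root moss: left subtree has 1 node {cedar}, right has 1 {ash}.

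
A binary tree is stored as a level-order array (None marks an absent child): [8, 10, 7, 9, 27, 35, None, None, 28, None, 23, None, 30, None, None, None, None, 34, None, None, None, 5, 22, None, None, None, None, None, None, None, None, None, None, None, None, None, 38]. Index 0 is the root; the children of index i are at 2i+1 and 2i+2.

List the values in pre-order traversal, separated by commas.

Pre-order visits the node, then its left subtree, then its right subtree.
Visit 8.
At 8: go left to 10.
  Visit 10.
  At 10: go left to 9.
    Visit 9.
    At 9: no left child.
    At 9: go right to 28.
      Visit 28.
      At 28: go left to 34.
        Visit 34.
        At 34: no left child.
        At 34: go right to 38.
          38 is a leaf — visit 38.
      At 28: no right child.
  At 10: go right to 27.
    Visit 27.
    At 27: no left child.
    At 27: go right to 23.
      Visit 23.
      At 23: go left to 5.
        5 is a leaf — visit 5.
      At 23: go right to 22.
        22 is a leaf — visit 22.
At 8: go right to 7.
  Visit 7.
  At 7: go left to 35.
    Visit 35.
    At 35: no left child.
    At 35: go right to 30.
      30 is a leaf — visit 30.
  At 7: no right child.

8, 10, 9, 28, 34, 38, 27, 23, 5, 22, 7, 35, 30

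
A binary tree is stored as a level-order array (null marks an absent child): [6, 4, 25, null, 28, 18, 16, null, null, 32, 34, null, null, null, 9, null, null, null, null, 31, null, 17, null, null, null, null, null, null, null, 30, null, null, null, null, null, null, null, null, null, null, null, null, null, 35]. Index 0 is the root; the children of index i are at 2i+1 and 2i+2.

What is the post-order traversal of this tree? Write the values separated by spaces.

Post-order visits the left subtree, then the right subtree, then the node.
At 6: go left to 4.
  At 4: no left child.
  At 4: go right to 28.
    At 28: go left to 32.
      At 32: go left to 31.
        31 is a leaf — visit 31.
      At 32: no right child.
      Visit 32.
    At 28: go right to 34.
      At 34: go left to 17.
        At 17: go left to 35.
          35 is a leaf — visit 35.
        At 17: no right child.
        Visit 17.
      At 34: no right child.
      Visit 34.
    Visit 28.
  Visit 4.
At 6: go right to 25.
  At 25: go left to 18.
    18 is a leaf — visit 18.
  At 25: go right to 16.
    At 16: no left child.
    At 16: go right to 9.
      At 9: go left to 30.
        30 is a leaf — visit 30.
      At 9: no right child.
      Visit 9.
    Visit 16.
  Visit 25.
Visit 6.

31 32 35 17 34 28 4 18 30 9 16 25 6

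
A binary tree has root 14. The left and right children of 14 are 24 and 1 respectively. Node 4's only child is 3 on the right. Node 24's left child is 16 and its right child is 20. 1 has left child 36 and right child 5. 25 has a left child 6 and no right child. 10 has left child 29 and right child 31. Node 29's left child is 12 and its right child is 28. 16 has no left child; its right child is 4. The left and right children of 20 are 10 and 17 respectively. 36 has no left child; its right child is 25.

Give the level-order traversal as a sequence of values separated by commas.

14, 24, 1, 16, 20, 36, 5, 4, 10, 17, 25, 3, 29, 31, 6, 12, 28

Level-order visits nodes level by level from the root, left to right within each level.
Level 0: 14
Level 1: 24, 1
Level 2: 16, 20, 36, 5
Level 3: 4, 10, 17, 25
Level 4: 3, 29, 31, 6
Level 5: 12, 28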